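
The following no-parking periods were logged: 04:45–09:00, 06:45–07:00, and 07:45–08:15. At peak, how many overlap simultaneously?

Sweep endpoints in order; track running count of active intervals.
Peak of 2 reached at 06:45.

2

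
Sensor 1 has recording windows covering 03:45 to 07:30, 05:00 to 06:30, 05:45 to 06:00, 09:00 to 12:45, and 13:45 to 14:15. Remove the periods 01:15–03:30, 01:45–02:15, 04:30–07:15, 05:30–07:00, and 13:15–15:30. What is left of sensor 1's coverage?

A, merged: 03:45–07:30, 09:00–12:45, 13:45–14:15.
B, merged: 01:15–03:30, 04:30–07:15, 13:15–15:30.
03:45–07:30 \ B = 03:45–04:30, 07:15–07:30.
09:00–12:45: nothing removed.
13:45–14:15: entirely removed.

03:45–04:30, 07:15–07:30, 09:00–12:45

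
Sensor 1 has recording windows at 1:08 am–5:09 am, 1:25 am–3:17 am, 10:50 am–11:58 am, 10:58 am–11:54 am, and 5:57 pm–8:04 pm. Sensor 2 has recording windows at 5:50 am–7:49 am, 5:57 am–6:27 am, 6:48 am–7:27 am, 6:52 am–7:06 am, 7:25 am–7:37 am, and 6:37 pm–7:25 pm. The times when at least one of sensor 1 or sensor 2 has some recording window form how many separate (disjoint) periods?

4

Merge the first list: 1:08 am–5:09 am, 10:50 am–11:58 am, 5:57 pm–8:04 pm.
Merge the second list: 5:50 am–7:49 am, 6:37 pm–7:25 pm.
A ∪ B = 1:08 am–5:09 am, 5:50 am–7:49 am, 10:50 am–11:58 am, 5:57 pm–8:04 pm.
That is 4 disjoint pieces.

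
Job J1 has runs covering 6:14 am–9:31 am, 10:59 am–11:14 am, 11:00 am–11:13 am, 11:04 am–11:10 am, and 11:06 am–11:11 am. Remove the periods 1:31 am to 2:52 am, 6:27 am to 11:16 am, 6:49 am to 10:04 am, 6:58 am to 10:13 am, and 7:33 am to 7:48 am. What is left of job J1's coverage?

6:14 am–6:27 am

First set merges to 6:14 am–9:31 am, 10:59 am–11:14 am.
Second set merges to 1:31 am–2:52 am, 6:27 am–11:16 am.
6:14 am–9:31 am minus B → 6:14 am–6:27 am.
10:59 am–11:14 am: fully covered by B → removed.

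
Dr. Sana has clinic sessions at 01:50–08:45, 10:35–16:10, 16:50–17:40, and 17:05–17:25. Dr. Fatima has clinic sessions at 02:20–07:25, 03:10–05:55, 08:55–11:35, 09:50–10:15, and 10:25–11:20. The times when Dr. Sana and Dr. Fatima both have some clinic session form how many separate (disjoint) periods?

A, merged: 01:50–08:45, 10:35–16:10, 16:50–17:40.
B, merged: 02:20–07:25, 08:55–11:35.
A ∩ B = 02:20–07:25, 10:35–11:35.
That is 2 disjoint pieces.

2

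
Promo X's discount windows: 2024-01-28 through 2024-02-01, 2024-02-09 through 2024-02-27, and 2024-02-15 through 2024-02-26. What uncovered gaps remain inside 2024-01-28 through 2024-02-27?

Covered (merged): 2024-01-28 through 2024-02-01, 2024-02-09 through 2024-02-27.
Gaps within 2024-01-28 through 2024-02-27: 2024-02-02 through 2024-02-08.

2024-02-02 through 2024-02-08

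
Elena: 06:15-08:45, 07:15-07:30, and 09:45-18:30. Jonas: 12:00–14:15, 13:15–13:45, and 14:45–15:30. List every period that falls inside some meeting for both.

12:00–14:15, 14:45–15:30

Merge the first list: 06:15–08:45, 09:45–18:30.
Merge the second list: 12:00–14:15, 14:45–15:30.
06:15–08:45 falls entirely outside B.
09:45–18:30 overlaps B on 12:00–14:15, 14:45–15:30.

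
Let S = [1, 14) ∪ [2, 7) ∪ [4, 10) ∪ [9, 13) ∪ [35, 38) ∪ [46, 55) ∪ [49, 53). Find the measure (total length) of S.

Merged: [1, 14), [35, 38), [46, 55).
Lengths: 13 + 3 + 9 = 25.

25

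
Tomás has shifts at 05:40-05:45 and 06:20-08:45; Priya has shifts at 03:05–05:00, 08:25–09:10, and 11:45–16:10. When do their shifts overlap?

08:25–08:45

05:40–05:45: no overlap with the second set.
06:20–08:45 meets the second set on 08:25–08:45.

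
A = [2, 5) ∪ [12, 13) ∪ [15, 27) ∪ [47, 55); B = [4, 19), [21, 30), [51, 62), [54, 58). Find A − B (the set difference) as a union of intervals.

[2, 4) ∪ [19, 21) ∪ [47, 51)

B, merged: [4, 19), [21, 30), [51, 62).
[2, 5) with B removed leaves [2, 4).
[12, 13) lies entirely inside B → drops out.
[15, 27) with B removed leaves [19, 21).
[47, 55) with B removed leaves [47, 51).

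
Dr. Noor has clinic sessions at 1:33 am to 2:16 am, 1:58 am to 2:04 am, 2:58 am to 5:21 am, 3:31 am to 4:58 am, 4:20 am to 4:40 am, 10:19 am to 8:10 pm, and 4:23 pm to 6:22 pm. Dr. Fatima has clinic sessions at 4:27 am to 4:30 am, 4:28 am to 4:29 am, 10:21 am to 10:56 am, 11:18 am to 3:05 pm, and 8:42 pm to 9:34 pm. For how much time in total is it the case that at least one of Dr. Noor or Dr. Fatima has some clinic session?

Merge the first list: 1:33 am–2:16 am, 2:58 am–5:21 am, 10:19 am–8:10 pm.
Merge the second list: 4:27 am–4:30 am, 10:21 am–10:56 am, 11:18 am–3:05 pm, 8:42 pm–9:34 pm.
A ∪ B = 1:33 am–2:16 am, 2:58 am–5:21 am, 10:19 am–8:10 pm, 8:42 pm–9:34 pm.
Total: 43 min + 2 h 23 min + 9 h 51 min + 52 min = 13 h 49 min.

13 h 49 min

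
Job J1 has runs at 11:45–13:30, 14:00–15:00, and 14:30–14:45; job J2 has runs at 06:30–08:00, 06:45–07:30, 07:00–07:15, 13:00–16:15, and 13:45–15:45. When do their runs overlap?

13:00–13:30, 14:00–15:00

First set merges to 11:45–13:30, 14:00–15:00.
Second set merges to 06:30–08:00, 13:00–16:15.
11:45–13:30 overlaps B on 13:00–13:30.
14:00–15:00 overlaps B on 14:00–15:00.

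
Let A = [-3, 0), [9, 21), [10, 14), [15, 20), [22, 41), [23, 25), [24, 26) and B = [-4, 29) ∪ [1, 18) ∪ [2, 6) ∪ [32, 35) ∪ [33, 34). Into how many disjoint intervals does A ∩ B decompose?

4

Merge the first list: [-3, 0), [9, 21), [22, 41).
Merge the second list: [-4, 29), [32, 35).
A ∩ B = [-3, 0), [9, 21), [22, 29), [32, 35).
That is 4 disjoint pieces.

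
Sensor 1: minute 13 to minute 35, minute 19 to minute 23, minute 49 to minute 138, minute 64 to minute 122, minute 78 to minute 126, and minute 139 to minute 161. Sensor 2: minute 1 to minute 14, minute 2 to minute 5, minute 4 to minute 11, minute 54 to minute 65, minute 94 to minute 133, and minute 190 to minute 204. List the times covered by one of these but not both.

minute 1 to minute 13, minute 14 to minute 35, minute 49 to minute 54, minute 65 to minute 94, minute 133 to minute 138, minute 139 to minute 161, minute 190 to minute 204

Merge the first list: minute 13 to minute 35, minute 49 to minute 138, minute 139 to minute 161.
Merge the second list: minute 1 to minute 14, minute 54 to minute 65, minute 94 to minute 133, minute 190 to minute 204.
A \ B = minute 14 to minute 35, minute 49 to minute 54, minute 65 to minute 94, minute 133 to minute 138, minute 139 to minute 161.
B \ A = minute 1 to minute 13, minute 190 to minute 204.
Union of the two gives the symmetric difference.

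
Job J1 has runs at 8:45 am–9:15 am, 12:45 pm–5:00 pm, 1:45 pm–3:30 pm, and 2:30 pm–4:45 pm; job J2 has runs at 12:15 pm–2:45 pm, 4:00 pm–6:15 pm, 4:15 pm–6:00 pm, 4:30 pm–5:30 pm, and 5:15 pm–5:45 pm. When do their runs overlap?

A, merged: 8:45 am–9:15 am, 12:45 pm–5:00 pm.
B, merged: 12:15 pm–2:45 pm, 4:00 pm–6:15 pm.
8:45 am–9:15 am: no overlap with the second set.
12:45 pm–5:00 pm meets the second set on 12:45 pm–2:45 pm, 4:00 pm–5:00 pm.

12:45 pm–2:45 pm, 4:00 pm–5:00 pm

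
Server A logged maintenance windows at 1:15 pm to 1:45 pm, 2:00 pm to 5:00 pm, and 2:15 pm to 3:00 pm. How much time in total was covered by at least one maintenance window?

3 h 30 min

Merged: 1:15 pm-1:45 pm, 2:00 pm-5:00 pm.
Lengths: 30 min + 3 h = 3 h 30 min.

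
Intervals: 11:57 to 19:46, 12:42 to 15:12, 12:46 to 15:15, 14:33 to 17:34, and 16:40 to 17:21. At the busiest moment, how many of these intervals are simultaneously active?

4

Sweep endpoints in order; track running count of active intervals.
Peak of 4 reached at 14:33.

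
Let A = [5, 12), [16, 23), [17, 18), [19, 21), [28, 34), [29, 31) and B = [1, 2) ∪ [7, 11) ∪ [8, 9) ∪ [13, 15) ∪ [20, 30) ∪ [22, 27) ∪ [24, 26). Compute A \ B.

A, merged: [5, 12), [16, 23), [28, 34).
B, merged: [1, 2), [7, 11), [13, 15), [20, 30).
[5, 12) with B removed leaves [5, 7), [11, 12).
[16, 23) with B removed leaves [16, 20).
[28, 34) with B removed leaves [30, 34).

[5, 7) ∪ [11, 12) ∪ [16, 20) ∪ [30, 34)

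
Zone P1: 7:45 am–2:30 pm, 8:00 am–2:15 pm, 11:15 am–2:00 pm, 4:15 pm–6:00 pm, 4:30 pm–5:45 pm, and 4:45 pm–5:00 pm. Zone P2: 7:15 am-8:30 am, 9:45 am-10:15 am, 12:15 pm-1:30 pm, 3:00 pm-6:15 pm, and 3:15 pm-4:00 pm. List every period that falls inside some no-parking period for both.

A, merged: 7:45 am-2:30 pm, 4:15 pm-6:00 pm.
B, merged: 7:15 am-8:30 am, 9:45 am-10:15 am, 12:15 pm-1:30 pm, 3:00 pm-6:15 pm.
7:45 am-2:30 pm ∩ B → 7:45 am-8:30 am, 9:45 am-10:15 am, 12:15 pm-1:30 pm.
4:15 pm-6:00 pm ∩ B → 4:15 pm-6:00 pm.

7:45 am-8:30 am, 9:45 am-10:15 am, 12:15 pm-1:30 pm, 4:15 pm-6:00 pm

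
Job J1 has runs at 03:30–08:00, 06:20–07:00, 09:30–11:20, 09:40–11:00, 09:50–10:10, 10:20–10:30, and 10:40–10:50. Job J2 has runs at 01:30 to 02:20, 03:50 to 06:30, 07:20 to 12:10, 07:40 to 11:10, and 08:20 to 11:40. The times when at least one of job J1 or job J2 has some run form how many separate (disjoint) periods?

A, merged: 03:30-08:00, 09:30-11:20.
B, merged: 01:30-02:20, 03:50-06:30, 07:20-12:10.
A ∪ B = 01:30-02:20, 03:30-12:10.
That is 2 disjoint pieces.

2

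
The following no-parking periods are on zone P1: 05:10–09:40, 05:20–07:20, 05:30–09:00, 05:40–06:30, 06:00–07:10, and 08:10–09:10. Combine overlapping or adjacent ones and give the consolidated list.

05:20–07:20 overlaps/touches 05:10–09:40 → extend to 05:10–09:40.
05:30–09:00 overlaps/touches 05:10–09:40 → extend to 05:10–09:40.
05:40–06:30 overlaps/touches 05:10–09:40 → extend to 05:10–09:40.
06:00–07:10 overlaps/touches 05:10–09:40 → extend to 05:10–09:40.
08:10–09:10 overlaps/touches 05:10–09:40 → extend to 05:10–09:40.

05:10–09:40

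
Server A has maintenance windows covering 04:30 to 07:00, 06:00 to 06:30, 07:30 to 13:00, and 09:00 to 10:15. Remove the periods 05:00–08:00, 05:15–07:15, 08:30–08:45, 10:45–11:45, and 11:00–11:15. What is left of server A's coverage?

A, merged: 04:30-07:00, 07:30-13:00.
B, merged: 05:00-08:00, 08:30-08:45, 10:45-11:45.
04:30-07:00 \ B = 04:30-05:00.
07:30-13:00 \ B = 08:00-08:30, 08:45-10:45, 11:45-13:00.

04:30-05:00, 08:00-08:30, 08:45-10:45, 11:45-13:00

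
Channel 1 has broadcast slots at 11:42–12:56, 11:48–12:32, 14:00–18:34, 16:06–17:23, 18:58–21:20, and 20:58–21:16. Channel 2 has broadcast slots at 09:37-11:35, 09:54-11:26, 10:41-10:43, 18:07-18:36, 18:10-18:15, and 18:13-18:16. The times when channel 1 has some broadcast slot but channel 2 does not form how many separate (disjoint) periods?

3

Merge the first list: 11:42-12:56, 14:00-18:34, 18:58-21:20.
Merge the second list: 09:37-11:35, 18:07-18:36.
A \ B = 11:42-12:56, 14:00-18:07, 18:58-21:20.
That is 3 disjoint pieces.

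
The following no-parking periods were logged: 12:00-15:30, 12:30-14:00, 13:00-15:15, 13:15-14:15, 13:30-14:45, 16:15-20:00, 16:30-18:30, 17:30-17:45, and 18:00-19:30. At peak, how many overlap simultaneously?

At 13:30, 5 of the intervals are simultaneously active.
No point has more.

5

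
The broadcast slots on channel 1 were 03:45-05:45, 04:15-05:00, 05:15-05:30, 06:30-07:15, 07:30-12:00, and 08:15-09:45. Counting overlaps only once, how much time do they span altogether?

7 h 15 min

Merged: 03:45–05:45, 06:30–07:15, 07:30–12:00.
Lengths: 2 h + 45 min + 4 h 30 min = 7 h 15 min.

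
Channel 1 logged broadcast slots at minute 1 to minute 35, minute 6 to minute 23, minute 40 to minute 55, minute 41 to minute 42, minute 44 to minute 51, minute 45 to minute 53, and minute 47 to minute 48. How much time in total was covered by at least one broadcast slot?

49 minutes

Merged: minute 1 to minute 35, minute 40 to minute 55.
Lengths: 34 minutes + 15 minutes = 49 minutes.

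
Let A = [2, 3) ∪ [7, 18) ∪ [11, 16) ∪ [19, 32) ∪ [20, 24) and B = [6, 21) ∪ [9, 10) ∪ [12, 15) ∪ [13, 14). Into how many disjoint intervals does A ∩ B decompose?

Merge the first list: [2, 3), [7, 18), [19, 32).
Merge the second list: [6, 21).
A ∩ B = [7, 18), [19, 21).
That is 2 disjoint pieces.

2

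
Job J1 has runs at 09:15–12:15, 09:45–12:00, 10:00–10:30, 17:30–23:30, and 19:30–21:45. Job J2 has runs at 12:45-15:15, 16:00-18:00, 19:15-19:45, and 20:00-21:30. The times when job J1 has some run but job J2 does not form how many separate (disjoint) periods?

A, merged: 09:15-12:15, 17:30-23:30.
A \ B = 09:15-12:15, 18:00-19:15, 19:45-20:00, 21:30-23:30.
That is 4 disjoint pieces.

4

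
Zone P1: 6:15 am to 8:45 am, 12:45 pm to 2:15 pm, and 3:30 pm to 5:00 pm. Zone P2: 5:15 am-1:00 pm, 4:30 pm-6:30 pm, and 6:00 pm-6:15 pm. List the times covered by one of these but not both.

5:15 am–6:15 am, 8:45 am–12:45 pm, 1:00 pm–2:15 pm, 3:30 pm–4:30 pm, 5:00 pm–6:30 pm

Merge the second list: 5:15 am–1:00 pm, 4:30 pm–6:30 pm.
A \ B = 1:00 pm–2:15 pm, 3:30 pm–4:30 pm.
B \ A = 5:15 am–6:15 am, 8:45 am–12:45 pm, 5:00 pm–6:30 pm.
Union of the two gives the symmetric difference.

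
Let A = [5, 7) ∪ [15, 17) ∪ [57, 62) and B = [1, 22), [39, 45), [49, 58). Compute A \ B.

[58, 62)

[5, 7): fully covered by B → removed.
[15, 17): fully covered by B → removed.
[57, 62) minus B → [58, 62).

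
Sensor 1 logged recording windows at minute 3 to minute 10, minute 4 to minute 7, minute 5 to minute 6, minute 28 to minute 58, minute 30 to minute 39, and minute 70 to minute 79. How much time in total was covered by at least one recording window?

Merged: minute 3 to minute 10, minute 28 to minute 58, minute 70 to minute 79.
Lengths: 7 minutes + 30 minutes + 9 minutes = 46 minutes.

46 minutes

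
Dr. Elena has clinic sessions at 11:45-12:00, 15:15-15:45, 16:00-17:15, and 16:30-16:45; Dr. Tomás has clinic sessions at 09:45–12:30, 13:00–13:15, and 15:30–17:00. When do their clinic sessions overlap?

11:45–12:00, 15:30–15:45, 16:00–17:00

First set merges to 11:45–12:00, 15:15–15:45, 16:00–17:15.
11:45–12:00 ∩ B → 11:45–12:00.
15:15–15:45 ∩ B → 15:30–15:45.
16:00–17:15 ∩ B → 16:00–17:00.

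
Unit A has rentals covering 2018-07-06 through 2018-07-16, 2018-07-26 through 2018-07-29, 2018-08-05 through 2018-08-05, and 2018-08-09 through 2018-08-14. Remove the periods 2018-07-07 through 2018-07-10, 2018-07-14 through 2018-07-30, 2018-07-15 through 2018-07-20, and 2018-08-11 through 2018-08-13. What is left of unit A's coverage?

2018-07-06 through 2018-07-06, 2018-07-11 through 2018-07-13, 2018-08-05 through 2018-08-05, 2018-08-09 through 2018-08-10, 2018-08-14 through 2018-08-14

B, merged: 2018-07-07 through 2018-07-10, 2018-07-14 through 2018-07-30, 2018-08-11 through 2018-08-13.
2018-07-06 through 2018-07-16 minus B → 2018-07-06 through 2018-07-06, 2018-07-11 through 2018-07-13.
2018-07-26 through 2018-07-29: fully covered by B → removed.
2018-08-05 through 2018-08-05: no B overlap → unchanged.
2018-08-09 through 2018-08-14 minus B → 2018-08-09 through 2018-08-10, 2018-08-14 through 2018-08-14.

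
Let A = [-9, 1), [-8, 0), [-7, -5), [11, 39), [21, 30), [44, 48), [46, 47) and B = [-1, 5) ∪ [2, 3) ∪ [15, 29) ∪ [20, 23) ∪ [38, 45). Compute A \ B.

First set merges to [-9, 1), [11, 39), [44, 48).
Second set merges to [-1, 5), [15, 29), [38, 45).
[-9, 1) minus B → [-9, -1).
[11, 39) minus B → [11, 15), [29, 38).
[44, 48) minus B → [45, 48).

[-9, -1) ∪ [11, 15) ∪ [29, 38) ∪ [45, 48)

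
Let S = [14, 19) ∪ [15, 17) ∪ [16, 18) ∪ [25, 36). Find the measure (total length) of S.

16

Merged: [14, 19), [25, 36).
Lengths: 5 + 11 = 16.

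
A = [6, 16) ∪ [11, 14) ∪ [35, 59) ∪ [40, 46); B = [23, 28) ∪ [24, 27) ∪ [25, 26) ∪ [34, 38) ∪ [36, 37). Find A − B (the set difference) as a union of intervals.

Merge the first list: [6, 16), [35, 59).
Merge the second list: [23, 28), [34, 38).
[6, 16): no B overlap → unchanged.
[35, 59) minus B → [38, 59).

[6, 16) ∪ [38, 59)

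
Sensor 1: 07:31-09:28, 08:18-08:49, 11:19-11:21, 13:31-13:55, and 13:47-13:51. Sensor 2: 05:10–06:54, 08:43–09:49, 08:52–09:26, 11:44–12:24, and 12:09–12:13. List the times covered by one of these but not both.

A, merged: 07:31–09:28, 11:19–11:21, 13:31–13:55.
B, merged: 05:10–06:54, 08:43–09:49, 11:44–12:24.
A but not B: 07:31–08:43, 11:19–11:21, 13:31–13:55.
B but not A: 05:10–06:54, 09:28–09:49, 11:44–12:24.
Combining gives A △ B.

05:10–06:54, 07:31–08:43, 09:28–09:49, 11:19–11:21, 11:44–12:24, 13:31–13:55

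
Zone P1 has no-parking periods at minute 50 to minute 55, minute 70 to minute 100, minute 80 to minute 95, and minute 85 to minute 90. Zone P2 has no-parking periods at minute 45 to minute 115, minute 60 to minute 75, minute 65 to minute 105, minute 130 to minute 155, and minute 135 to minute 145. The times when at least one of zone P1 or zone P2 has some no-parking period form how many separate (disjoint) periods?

A, merged: minute 50 to minute 55, minute 70 to minute 100.
B, merged: minute 45 to minute 115, minute 130 to minute 155.
A ∪ B = minute 45 to minute 115, minute 130 to minute 155.
That is 2 disjoint pieces.

2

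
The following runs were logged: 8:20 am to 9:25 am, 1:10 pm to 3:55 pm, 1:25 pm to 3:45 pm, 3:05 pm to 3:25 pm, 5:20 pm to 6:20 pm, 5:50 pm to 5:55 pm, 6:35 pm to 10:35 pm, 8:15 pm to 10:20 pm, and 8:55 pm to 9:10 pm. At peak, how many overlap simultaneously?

Walk the sorted start/end points keeping a running depth.
The depth first hits 3 at 3:05 pm.

3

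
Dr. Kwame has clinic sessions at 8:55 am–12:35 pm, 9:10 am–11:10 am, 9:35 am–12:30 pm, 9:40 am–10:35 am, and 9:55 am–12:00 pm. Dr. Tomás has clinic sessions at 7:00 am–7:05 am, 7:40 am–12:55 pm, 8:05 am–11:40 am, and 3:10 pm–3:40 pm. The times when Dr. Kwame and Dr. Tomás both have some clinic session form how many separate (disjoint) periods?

1

First set merges to 8:55 am-12:35 pm.
Second set merges to 7:00 am-7:05 am, 7:40 am-12:55 pm, 3:10 pm-3:40 pm.
A ∩ B = 8:55 am-12:35 pm.
That is 1 disjoint piece.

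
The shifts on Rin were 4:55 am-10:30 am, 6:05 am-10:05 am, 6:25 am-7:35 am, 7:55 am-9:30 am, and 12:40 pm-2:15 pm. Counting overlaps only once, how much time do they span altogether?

Merged: 4:55 am-10:30 am, 12:40 pm-2:15 pm.
Lengths: 5 h 35 min + 1 h 35 min = 7 h 10 min.

7 h 10 min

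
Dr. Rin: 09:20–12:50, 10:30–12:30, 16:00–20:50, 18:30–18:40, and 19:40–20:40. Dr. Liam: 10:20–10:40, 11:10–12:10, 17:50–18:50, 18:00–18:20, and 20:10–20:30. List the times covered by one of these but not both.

09:20-10:20, 10:40-11:10, 12:10-12:50, 16:00-17:50, 18:50-20:10, 20:30-20:50

A, merged: 09:20-12:50, 16:00-20:50.
B, merged: 10:20-10:40, 11:10-12:10, 17:50-18:50, 20:10-20:30.
A but not B: 09:20-10:20, 10:40-11:10, 12:10-12:50, 16:00-17:50, 18:50-20:10, 20:30-20:50.
B but not A: none.
Combining gives A △ B.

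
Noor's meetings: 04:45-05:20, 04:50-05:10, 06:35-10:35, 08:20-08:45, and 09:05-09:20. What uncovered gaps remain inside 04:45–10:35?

Covered (merged): 04:45–05:20, 06:35–10:35.
Uncovered inside 04:45–10:35: 05:20–06:35.

05:20–06:35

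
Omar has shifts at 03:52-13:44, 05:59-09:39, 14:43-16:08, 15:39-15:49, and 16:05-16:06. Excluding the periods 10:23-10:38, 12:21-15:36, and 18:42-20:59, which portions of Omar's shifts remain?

03:52–10:23, 10:38–12:21, 15:36–16:08

First set merges to 03:52–13:44, 14:43–16:08.
03:52–13:44 minus B → 03:52–10:23, 10:38–12:21.
14:43–16:08 minus B → 15:36–16:08.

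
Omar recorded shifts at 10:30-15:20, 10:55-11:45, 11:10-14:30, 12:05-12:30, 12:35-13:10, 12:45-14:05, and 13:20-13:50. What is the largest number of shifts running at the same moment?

At 12:45, 4 of the intervals are simultaneously active.
No point has more.

4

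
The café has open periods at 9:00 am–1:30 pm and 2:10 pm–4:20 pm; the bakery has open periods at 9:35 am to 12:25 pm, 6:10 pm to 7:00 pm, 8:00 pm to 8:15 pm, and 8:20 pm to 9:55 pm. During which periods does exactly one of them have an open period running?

9:00 am–9:35 am, 12:25 pm–1:30 pm, 2:10 pm–4:20 pm, 6:10 pm–7:00 pm, 8:00 pm–8:15 pm, 8:20 pm–9:55 pm

Only in the first: 9:00 am–9:35 am, 12:25 pm–1:30 pm, 2:10 pm–4:20 pm.
Only in the second: 6:10 pm–7:00 pm, 8:00 pm–8:15 pm, 8:20 pm–9:55 pm.
Together these are the periods covered by exactly one.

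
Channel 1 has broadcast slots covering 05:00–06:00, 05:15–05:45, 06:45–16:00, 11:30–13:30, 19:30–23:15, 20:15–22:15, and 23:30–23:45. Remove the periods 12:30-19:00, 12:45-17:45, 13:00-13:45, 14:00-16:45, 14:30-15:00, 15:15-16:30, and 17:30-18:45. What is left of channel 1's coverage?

05:00–06:00, 06:45–12:30, 19:30–23:15, 23:30–23:45

Merge the first list: 05:00–06:00, 06:45–16:00, 19:30–23:15, 23:30–23:45.
Merge the second list: 12:30–19:00.
05:00–06:00: no B overlap → unchanged.
06:45–16:00 minus B → 06:45–12:30.
19:30–23:15: no B overlap → unchanged.
23:30–23:45: no B overlap → unchanged.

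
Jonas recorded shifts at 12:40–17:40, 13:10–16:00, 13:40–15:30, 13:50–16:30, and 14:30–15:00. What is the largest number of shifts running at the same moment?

5

Walk the sorted start/end points keeping a running depth.
The depth first hits 5 at 14:30.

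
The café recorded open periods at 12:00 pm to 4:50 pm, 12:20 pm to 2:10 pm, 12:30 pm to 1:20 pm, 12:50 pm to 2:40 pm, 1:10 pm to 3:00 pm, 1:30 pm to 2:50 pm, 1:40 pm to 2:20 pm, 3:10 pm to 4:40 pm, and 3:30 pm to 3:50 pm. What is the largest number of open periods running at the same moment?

Walk the sorted start/end points keeping a running depth.
The depth first hits 6 at 1:40 pm.

6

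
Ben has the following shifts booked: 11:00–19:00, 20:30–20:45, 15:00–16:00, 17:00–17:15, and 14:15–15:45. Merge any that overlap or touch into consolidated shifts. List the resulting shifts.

Sort by start: 11:00–19:00, 14:15–15:45, 15:00–16:00, 17:00–17:15, 20:30–20:45.
14:15–15:45 overlaps/touches 11:00–19:00 → extend to 11:00–19:00.
15:00–16:00 overlaps/touches 11:00–19:00 → extend to 11:00–19:00.
17:00–17:15 overlaps/touches 11:00–19:00 → extend to 11:00–19:00.
20:30–20:45 is disjoint → start new block.

11:00–19:00, 20:30–20:45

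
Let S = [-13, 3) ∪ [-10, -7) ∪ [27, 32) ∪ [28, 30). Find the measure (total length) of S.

21

Merged: [-13, 3), [27, 32).
Lengths: 16 + 5 = 21.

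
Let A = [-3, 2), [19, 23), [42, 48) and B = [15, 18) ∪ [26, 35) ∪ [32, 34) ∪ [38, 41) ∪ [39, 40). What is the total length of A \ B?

Second set merges to [15, 18), [26, 35), [38, 41).
A \ B = [-3, 2), [19, 23), [42, 48).
Total: 5 + 4 + 6 = 15.

15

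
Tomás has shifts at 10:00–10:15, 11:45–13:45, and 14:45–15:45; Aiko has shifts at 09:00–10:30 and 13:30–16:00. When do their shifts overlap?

10:00–10:15, 13:30–13:45, 14:45–15:45

10:00–10:15 overlaps B on 10:00–10:15.
11:45–13:45 overlaps B on 13:30–13:45.
14:45–15:45 overlaps B on 14:45–15:45.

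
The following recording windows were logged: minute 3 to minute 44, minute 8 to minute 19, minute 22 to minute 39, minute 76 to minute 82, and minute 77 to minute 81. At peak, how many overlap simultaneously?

2

Sweep endpoints in order; track running count of active intervals.
Peak of 2 reached at minute 8.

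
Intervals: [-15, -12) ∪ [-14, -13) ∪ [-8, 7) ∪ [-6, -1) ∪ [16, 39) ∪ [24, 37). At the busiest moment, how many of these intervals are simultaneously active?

Walk the sorted start/end points keeping a running depth.
The depth first hits 2 at -14.

2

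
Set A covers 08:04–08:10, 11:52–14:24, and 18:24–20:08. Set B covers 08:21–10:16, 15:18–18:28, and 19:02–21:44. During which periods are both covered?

08:04-08:10: no overlap with the second set.
11:52-14:24: no overlap with the second set.
18:24-20:08 meets the second set on 18:24-18:28, 19:02-20:08.

18:24-18:28, 19:02-20:08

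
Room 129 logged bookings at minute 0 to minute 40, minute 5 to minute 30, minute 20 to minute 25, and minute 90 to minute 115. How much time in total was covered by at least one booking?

Merged: minute 0 to minute 40, minute 90 to minute 115.
Lengths: 40 minutes + 25 minutes = 65 minutes.

65 minutes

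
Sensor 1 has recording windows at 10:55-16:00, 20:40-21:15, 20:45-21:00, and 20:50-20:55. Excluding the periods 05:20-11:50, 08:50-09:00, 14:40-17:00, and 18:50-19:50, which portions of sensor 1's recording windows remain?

11:50–14:40, 20:40–21:15

First set merges to 10:55–16:00, 20:40–21:15.
Second set merges to 05:20–11:50, 14:40–17:00, 18:50–19:50.
10:55–16:00 with B removed leaves 11:50–14:40.
20:40–21:15 is untouched.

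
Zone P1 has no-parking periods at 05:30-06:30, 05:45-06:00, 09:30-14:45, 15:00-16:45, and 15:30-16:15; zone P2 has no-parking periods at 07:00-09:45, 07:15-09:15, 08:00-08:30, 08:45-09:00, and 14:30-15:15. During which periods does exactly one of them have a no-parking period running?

05:30–06:30, 07:00–09:30, 09:45–14:30, 14:45–15:00, 15:15–16:45

Merge the first list: 05:30–06:30, 09:30–14:45, 15:00–16:45.
Merge the second list: 07:00–09:45, 14:30–15:15.
A \ B = 05:30–06:30, 09:45–14:30, 15:15–16:45.
B \ A = 07:00–09:30, 14:45–15:00.
Union of the two gives the symmetric difference.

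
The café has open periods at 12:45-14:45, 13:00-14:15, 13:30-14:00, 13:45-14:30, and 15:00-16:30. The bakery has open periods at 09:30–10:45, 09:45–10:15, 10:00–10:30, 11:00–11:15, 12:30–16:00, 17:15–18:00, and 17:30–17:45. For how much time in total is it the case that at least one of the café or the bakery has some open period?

6 h 15 min

Merge the first list: 12:45–14:45, 15:00–16:30.
Merge the second list: 09:30–10:45, 11:00–11:15, 12:30–16:00, 17:15–18:00.
A ∪ B = 09:30–10:45, 11:00–11:15, 12:30–16:30, 17:15–18:00.
Total: 1 h 15 min + 15 min + 4 h + 45 min = 6 h 15 min.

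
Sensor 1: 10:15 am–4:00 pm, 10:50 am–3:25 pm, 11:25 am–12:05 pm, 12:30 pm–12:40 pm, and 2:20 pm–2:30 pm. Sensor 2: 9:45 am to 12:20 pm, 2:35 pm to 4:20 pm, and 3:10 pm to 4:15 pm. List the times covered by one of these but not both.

A, merged: 10:15 am–4:00 pm.
B, merged: 9:45 am–12:20 pm, 2:35 pm–4:20 pm.
Only in the first: 12:20 pm–2:35 pm.
Only in the second: 9:45 am–10:15 am, 4:00 pm–4:20 pm.
Together these are the periods covered by exactly one.

9:45 am–10:15 am, 12:20 pm–2:35 pm, 4:00 pm–4:20 pm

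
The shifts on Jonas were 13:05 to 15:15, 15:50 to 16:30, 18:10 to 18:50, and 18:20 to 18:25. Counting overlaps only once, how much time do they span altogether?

3 h 30 min

Merged: 13:05-15:15, 15:50-16:30, 18:10-18:50.
Lengths: 2 h 10 min + 40 min + 40 min = 3 h 30 min.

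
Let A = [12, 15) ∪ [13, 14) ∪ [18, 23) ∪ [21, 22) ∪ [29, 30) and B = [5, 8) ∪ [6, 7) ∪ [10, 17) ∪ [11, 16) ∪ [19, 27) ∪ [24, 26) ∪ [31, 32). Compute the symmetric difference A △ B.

[5, 8) ∪ [10, 12) ∪ [15, 17) ∪ [18, 19) ∪ [23, 27) ∪ [29, 30) ∪ [31, 32)

First set merges to [12, 15), [18, 23), [29, 30).
Second set merges to [5, 8), [10, 17), [19, 27), [31, 32).
A but not B: [18, 19), [29, 30).
B but not A: [5, 8), [10, 12), [15, 17), [23, 27), [31, 32).
Combining gives A △ B.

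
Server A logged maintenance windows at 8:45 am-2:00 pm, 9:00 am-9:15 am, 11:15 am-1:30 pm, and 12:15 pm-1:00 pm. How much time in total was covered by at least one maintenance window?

5 h 15 min

Merged: 8:45 am-2:00 pm.
Length: 5 h 15 min.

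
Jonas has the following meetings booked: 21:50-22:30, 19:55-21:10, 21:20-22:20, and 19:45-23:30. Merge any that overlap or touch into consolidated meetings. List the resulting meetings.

19:45–23:30

Sort by start: 19:45–23:30, 19:55–21:10, 21:20–22:20, 21:50–22:30.
19:55–21:10 overlaps/touches 19:45–23:30 → extend to 19:45–23:30.
21:20–22:20 overlaps/touches 19:45–23:30 → extend to 19:45–23:30.
21:50–22:30 overlaps/touches 19:45–23:30 → extend to 19:45–23:30.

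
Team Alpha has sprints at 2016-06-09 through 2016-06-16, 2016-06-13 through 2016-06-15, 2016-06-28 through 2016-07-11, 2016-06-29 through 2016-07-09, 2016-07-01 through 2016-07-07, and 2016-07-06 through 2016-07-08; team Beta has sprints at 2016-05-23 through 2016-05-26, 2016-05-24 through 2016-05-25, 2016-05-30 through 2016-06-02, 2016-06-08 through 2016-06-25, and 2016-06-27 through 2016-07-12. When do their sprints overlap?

2016-06-09 through 2016-06-16, 2016-06-28 through 2016-07-11

A, merged: 2016-06-09 through 2016-06-16, 2016-06-28 through 2016-07-11.
B, merged: 2016-05-23 through 2016-05-26, 2016-05-30 through 2016-06-02, 2016-06-08 through 2016-06-25, 2016-06-27 through 2016-07-12.
2016-06-09 through 2016-06-16 ∩ B → 2016-06-09 through 2016-06-16.
2016-06-28 through 2016-07-11 ∩ B → 2016-06-28 through 2016-07-11.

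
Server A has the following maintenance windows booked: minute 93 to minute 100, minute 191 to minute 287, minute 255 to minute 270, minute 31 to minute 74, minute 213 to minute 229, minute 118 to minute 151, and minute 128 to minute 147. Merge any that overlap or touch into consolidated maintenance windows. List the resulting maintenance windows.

Sort by start: minute 31 to minute 74, minute 93 to minute 100, minute 118 to minute 151, minute 128 to minute 147, minute 191 to minute 287, minute 213 to minute 229, minute 255 to minute 270.
minute 93 to minute 100 is disjoint → start new block.
minute 118 to minute 151 is disjoint → start new block.
minute 128 to minute 147 overlaps/touches minute 118 to minute 151 → extend to minute 118 to minute 151.
minute 191 to minute 287 is disjoint → start new block.
minute 213 to minute 229 overlaps/touches minute 191 to minute 287 → extend to minute 191 to minute 287.
minute 255 to minute 270 overlaps/touches minute 191 to minute 287 → extend to minute 191 to minute 287.

minute 31 to minute 74, minute 93 to minute 100, minute 118 to minute 151, minute 191 to minute 287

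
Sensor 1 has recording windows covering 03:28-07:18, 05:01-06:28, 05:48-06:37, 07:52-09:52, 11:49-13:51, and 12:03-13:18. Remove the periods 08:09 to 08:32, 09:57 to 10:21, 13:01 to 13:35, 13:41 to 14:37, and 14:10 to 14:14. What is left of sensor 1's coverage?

03:28–07:18, 07:52–08:09, 08:32–09:52, 11:49–13:01, 13:35–13:41

First set merges to 03:28–07:18, 07:52–09:52, 11:49–13:51.
Second set merges to 08:09–08:32, 09:57–10:21, 13:01–13:35, 13:41–14:37.
03:28–07:18: no B overlap → unchanged.
07:52–09:52 minus B → 07:52–08:09, 08:32–09:52.
11:49–13:51 minus B → 11:49–13:01, 13:35–13:41.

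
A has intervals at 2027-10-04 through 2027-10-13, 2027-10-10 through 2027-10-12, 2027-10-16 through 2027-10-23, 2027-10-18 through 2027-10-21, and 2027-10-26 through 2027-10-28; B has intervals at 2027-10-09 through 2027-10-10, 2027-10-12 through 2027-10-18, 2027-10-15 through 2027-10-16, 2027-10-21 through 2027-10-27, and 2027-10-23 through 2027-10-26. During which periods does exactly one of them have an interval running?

2027-10-04 through 2027-10-08, 2027-10-11 through 2027-10-11, 2027-10-14 through 2027-10-15, 2027-10-19 through 2027-10-20, 2027-10-24 through 2027-10-25, 2027-10-28 through 2027-10-28

A, merged: 2027-10-04 through 2027-10-13, 2027-10-16 through 2027-10-23, 2027-10-26 through 2027-10-28.
B, merged: 2027-10-09 through 2027-10-10, 2027-10-12 through 2027-10-18, 2027-10-21 through 2027-10-27.
A \ B = 2027-10-04 through 2027-10-08, 2027-10-11 through 2027-10-11, 2027-10-19 through 2027-10-20, 2027-10-28 through 2027-10-28.
B \ A = 2027-10-14 through 2027-10-15, 2027-10-24 through 2027-10-25.
Union of the two gives the symmetric difference.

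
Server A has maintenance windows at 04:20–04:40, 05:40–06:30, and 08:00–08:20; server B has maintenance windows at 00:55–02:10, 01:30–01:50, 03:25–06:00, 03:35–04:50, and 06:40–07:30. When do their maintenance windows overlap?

Second set merges to 00:55–02:10, 03:25–06:00, 06:40–07:30.
04:20–04:40 ∩ B → 04:20–04:40.
05:40–06:30 ∩ B → 05:40–06:00.
08:00–08:20 meets no B interval.

04:20–04:40, 05:40–06:00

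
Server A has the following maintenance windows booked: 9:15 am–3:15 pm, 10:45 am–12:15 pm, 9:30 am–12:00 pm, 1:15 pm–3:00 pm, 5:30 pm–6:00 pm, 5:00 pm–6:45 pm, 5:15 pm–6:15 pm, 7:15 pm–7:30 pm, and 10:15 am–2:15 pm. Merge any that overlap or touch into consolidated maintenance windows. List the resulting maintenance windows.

Sort by start: 9:15 am–3:15 pm, 9:30 am–12:00 pm, 10:15 am–2:15 pm, 10:45 am–12:15 pm, 1:15 pm–3:00 pm, 5:00 pm–6:45 pm, 5:15 pm–6:15 pm, 5:30 pm–6:00 pm, 7:15 pm–7:30 pm.
9:30 am–12:00 pm overlaps/touches 9:15 am–3:15 pm → extend to 9:15 am–3:15 pm.
10:15 am–2:15 pm overlaps/touches 9:15 am–3:15 pm → extend to 9:15 am–3:15 pm.
10:45 am–12:15 pm overlaps/touches 9:15 am–3:15 pm → extend to 9:15 am–3:15 pm.
1:15 pm–3:00 pm overlaps/touches 9:15 am–3:15 pm → extend to 9:15 am–3:15 pm.
5:00 pm–6:45 pm is disjoint → start new block.
5:15 pm–6:15 pm overlaps/touches 5:00 pm–6:45 pm → extend to 5:00 pm–6:45 pm.
5:30 pm–6:00 pm overlaps/touches 5:00 pm–6:45 pm → extend to 5:00 pm–6:45 pm.
7:15 pm–7:30 pm is disjoint → start new block.

9:15 am–3:15 pm, 5:00 pm–6:45 pm, 7:15 pm–7:30 pm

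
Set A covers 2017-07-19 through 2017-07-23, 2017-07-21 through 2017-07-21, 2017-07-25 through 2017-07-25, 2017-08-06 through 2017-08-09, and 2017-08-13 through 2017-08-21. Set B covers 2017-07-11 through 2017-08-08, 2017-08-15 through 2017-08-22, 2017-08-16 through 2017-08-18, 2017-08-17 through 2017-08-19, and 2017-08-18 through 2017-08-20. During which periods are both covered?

2017-07-19 through 2017-07-23, 2017-07-25 through 2017-07-25, 2017-08-06 through 2017-08-08, 2017-08-15 through 2017-08-21

First set merges to 2017-07-19 through 2017-07-23, 2017-07-25 through 2017-07-25, 2017-08-06 through 2017-08-09, 2017-08-13 through 2017-08-21.
Second set merges to 2017-07-11 through 2017-08-08, 2017-08-15 through 2017-08-22.
2017-07-19 through 2017-07-23 overlaps B on 2017-07-19 through 2017-07-23.
2017-07-25 through 2017-07-25 overlaps B on 2017-07-25 through 2017-07-25.
2017-08-06 through 2017-08-09 overlaps B on 2017-08-06 through 2017-08-08.
2017-08-13 through 2017-08-21 overlaps B on 2017-08-15 through 2017-08-21.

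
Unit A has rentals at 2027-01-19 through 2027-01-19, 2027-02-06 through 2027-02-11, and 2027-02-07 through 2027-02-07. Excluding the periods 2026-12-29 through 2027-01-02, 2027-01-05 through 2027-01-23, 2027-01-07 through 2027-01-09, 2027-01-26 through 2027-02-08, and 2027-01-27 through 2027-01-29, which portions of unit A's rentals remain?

A, merged: 2027-01-19 through 2027-01-19, 2027-02-06 through 2027-02-11.
B, merged: 2026-12-29 through 2027-01-02, 2027-01-05 through 2027-01-23, 2027-01-26 through 2027-02-08.
2027-01-19 through 2027-01-19 lies entirely inside B → drops out.
2027-02-06 through 2027-02-11 with B removed leaves 2027-02-09 through 2027-02-11.

2027-02-09 through 2027-02-11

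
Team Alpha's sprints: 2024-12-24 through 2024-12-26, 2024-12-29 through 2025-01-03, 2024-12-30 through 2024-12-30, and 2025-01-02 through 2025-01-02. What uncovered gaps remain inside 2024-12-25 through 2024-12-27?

The merged coverage is 2024-12-24 through 2024-12-26, 2024-12-29 through 2025-01-03.
Gaps within 2024-12-25 through 2024-12-27: 2024-12-27 through 2024-12-27.

2024-12-27 through 2024-12-27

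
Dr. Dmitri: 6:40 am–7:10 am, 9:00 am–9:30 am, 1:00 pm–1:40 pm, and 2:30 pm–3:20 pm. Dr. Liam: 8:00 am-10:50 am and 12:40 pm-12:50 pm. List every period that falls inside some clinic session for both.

6:40 am–7:10 am meets no B interval.
9:00 am–9:30 am ∩ B → 9:00 am–9:30 am.
1:00 pm–1:40 pm meets no B interval.
2:30 pm–3:20 pm meets no B interval.

9:00 am–9:30 am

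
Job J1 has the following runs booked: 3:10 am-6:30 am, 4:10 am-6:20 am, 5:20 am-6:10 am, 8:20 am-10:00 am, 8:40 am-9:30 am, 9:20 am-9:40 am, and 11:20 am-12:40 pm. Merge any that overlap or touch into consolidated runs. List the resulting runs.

4:10 am–6:20 am overlaps/touches 3:10 am–6:30 am → extend to 3:10 am–6:30 am.
5:20 am–6:10 am overlaps/touches 3:10 am–6:30 am → extend to 3:10 am–6:30 am.
8:20 am–10:00 am is disjoint → start new block.
8:40 am–9:30 am overlaps/touches 8:20 am–10:00 am → extend to 8:20 am–10:00 am.
9:20 am–9:40 am overlaps/touches 8:20 am–10:00 am → extend to 8:20 am–10:00 am.
11:20 am–12:40 pm is disjoint → start new block.

3:10 am–6:30 am, 8:20 am–10:00 am, 11:20 am–12:40 pm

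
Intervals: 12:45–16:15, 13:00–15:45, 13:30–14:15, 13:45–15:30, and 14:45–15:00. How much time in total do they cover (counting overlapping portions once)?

Merged: 12:45–16:15.
Length: 3 h 30 min.

3 h 30 min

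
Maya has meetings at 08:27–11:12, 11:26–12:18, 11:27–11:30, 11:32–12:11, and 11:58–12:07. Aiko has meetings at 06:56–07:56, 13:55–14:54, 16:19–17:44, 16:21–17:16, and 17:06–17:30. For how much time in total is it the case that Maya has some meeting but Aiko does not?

3 h 37 min

Merge the first list: 08:27–11:12, 11:26–12:18.
Merge the second list: 06:56–07:56, 13:55–14:54, 16:19–17:44.
A \ B = 08:27–11:12, 11:26–12:18.
Total: 2 h 45 min + 52 min = 3 h 37 min.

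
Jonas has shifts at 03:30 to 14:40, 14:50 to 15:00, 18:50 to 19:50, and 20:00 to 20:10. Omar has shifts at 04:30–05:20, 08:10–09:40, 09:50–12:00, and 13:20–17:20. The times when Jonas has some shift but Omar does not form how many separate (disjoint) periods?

6

A \ B = 03:30–04:30, 05:20–08:10, 09:40–09:50, 12:00–13:20, 18:50–19:50, 20:00–20:10.
That is 6 disjoint pieces.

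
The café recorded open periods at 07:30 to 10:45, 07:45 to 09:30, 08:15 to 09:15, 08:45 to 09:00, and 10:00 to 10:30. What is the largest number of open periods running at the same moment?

4

Sweep endpoints in order; track running count of active intervals.
Peak of 4 reached at 08:45.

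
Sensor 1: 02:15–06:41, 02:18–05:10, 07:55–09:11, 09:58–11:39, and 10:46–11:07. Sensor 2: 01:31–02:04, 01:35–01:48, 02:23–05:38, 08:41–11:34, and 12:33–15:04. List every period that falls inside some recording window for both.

02:23–05:38, 08:41–09:11, 09:58–11:34

A, merged: 02:15–06:41, 07:55–09:11, 09:58–11:39.
B, merged: 01:31–02:04, 02:23–05:38, 08:41–11:34, 12:33–15:04.
02:15–06:41 ∩ B → 02:23–05:38.
07:55–09:11 ∩ B → 08:41–09:11.
09:58–11:39 ∩ B → 09:58–11:34.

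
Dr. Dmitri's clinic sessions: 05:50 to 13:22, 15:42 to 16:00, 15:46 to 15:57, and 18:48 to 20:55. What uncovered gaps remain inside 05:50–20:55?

13:22–15:42, 16:00–18:48

After merging, the occupied span is 05:50–13:22, 15:42–16:00, 18:48–20:55.
Uncovered inside 05:50–20:55: 13:22–15:42, 16:00–18:48.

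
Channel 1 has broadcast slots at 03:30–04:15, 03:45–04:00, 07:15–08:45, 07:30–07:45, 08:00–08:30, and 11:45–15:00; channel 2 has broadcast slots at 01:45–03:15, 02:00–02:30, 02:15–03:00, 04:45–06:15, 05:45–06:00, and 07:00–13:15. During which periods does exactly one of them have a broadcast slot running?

Merge the first list: 03:30–04:15, 07:15–08:45, 11:45–15:00.
Merge the second list: 01:45–03:15, 04:45–06:15, 07:00–13:15.
A but not B: 03:30–04:15, 13:15–15:00.
B but not A: 01:45–03:15, 04:45–06:15, 07:00–07:15, 08:45–11:45.
Combining gives A △ B.

01:45–03:15, 03:30–04:15, 04:45–06:15, 07:00–07:15, 08:45–11:45, 13:15–15:00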